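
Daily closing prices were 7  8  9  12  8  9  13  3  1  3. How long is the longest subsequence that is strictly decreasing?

Negate each value so 'decreasing' becomes 'increasing', then run patience tails on the negated sequence:
-7 → extends → [-7]
-8 → replaces -7 → [-8]
-9 → replaces -8 → [-9]
-12 → replaces -9 → [-12]
-8 → extends → [-12, -8]
-9 → replaces -8 → [-12, -9]
-13 → replaces -12 → [-13, -9]
-3 → extends → [-13, -9, -3]
-1 → extends → [-13, -9, -3, -1]
-3 → already a tail → [-13, -9, -3, -1]
Four tails, so the longest strictly decreasing subsequence of the original has length 4.

4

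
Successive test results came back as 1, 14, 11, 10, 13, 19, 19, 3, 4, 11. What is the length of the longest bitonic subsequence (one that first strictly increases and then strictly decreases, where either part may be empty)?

5

inc[i] = longest strictly increasing subsequence ending at i; dec[i] = longest strictly decreasing subsequence starting at i:
i:      1  2  3  4  5  6  7  8  9 10
a[i]:   1 14 11 10 13 19 19  3  4 11
inc:    1  2  2  2  3  4  4  2  3  4
dec:    1  4  3  2  2  2  2  1  1  1
Best peak at i=2 (value 14): inc=2, dec=4, length 2+4−1 = 5.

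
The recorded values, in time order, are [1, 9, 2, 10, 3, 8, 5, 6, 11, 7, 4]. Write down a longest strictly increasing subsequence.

Patience tails give the LIS length; then backtrack through the dp parents:
1 → extends → [1]
9 → extends → [1, 9]
2 → replaces 9 → [1, 2]
10 → extends → [1, 2, 10]
3 → replaces 10 → [1, 2, 3]
8 → extends → [1, 2, 3, 8]
5 → replaces 8 → [1, 2, 3, 5]
6 → extends → [1, 2, 3, 5, 6]
11 → extends → [1, 2, 3, 5, 6, 11]
7 → replaces 11 → [1, 2, 3, 5, 6, 7]
4 → replaces 5 → [1, 2, 3, 4, 6, 7]
Length 6; one witness is 1, 2, 3, 5, 6, 11.

1, 2, 3, 5, 6, 11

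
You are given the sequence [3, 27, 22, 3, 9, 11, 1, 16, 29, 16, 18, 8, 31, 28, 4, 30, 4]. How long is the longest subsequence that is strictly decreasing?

Let dp[i] be the longest strictly decreasing subsequence ending at i:
i:      1  2  3  4  5  6  7  8  9 10 11 12 13 14 15 16 17
a[i]:   3 27 22  3  9 11  1 16 29 16 18  8 31 28  4 30  4
dp:     1  1  2  3  3  3  4  3  1  3  3  4  1  2  5  2  5
Maximum is 5.

5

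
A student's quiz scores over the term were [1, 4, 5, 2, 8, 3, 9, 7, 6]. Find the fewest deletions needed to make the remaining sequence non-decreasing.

4

Fewest deletions = n − (longest non-decreasing subsequence).
i:     1 2 3 4 5 6 7 8 9
a[i]:  1 4 5 2 8 3 9 7 6
dp:    1 2 3 2 4 3 5 4 4
max dp = 5, so deletions = 9 − 5 = 4.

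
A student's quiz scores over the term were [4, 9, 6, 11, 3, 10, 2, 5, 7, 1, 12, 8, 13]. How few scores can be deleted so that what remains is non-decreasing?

8

Fewest deletions = n − (longest non-decreasing subsequence).
i:      1  2  3  4  5  6  7  8  9 10 11 12 13
a[i]:   4  9  6 11  3 10  2  5  7  1 12  8 13
dp:     1  2  2  3  1  3  1  2  3  1  4  4  5
max dp = 5, so deletions = 13 − 5 = 8.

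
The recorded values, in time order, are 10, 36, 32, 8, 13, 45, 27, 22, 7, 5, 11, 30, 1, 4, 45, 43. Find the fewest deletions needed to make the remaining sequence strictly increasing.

11

Fewest deletions = n − (longest strictly increasing subsequence).
Patience tails:
10 → extends → [10]
36 → extends → [10, 36]
32 → replaces 36 → [10, 32]
8 → replaces 10 → [8, 32]
13 → replaces 32 → [8, 13]
45 → extends → [8, 13, 45]
27 → replaces 45 → [8, 13, 27]
22 → replaces 27 → [8, 13, 22]
7 → replaces 8 → [7, 13, 22]
5 → replaces 7 → [5, 13, 22]
11 → replaces 13 → [5, 11, 22]
30 → extends → [5, 11, 22, 30]
1 → replaces 5 → [1, 11, 22, 30]
4 → replaces 11 → [1, 4, 22, 30]
45 → extends → [1, 4, 22, 30, 45]
43 → replaces 45 → [1, 4, 22, 30, 43]
Longest strictly increasing subsequence has length 5, so deletions = 16 − 5 = 11.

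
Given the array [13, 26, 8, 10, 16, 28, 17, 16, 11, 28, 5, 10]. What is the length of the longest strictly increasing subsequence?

5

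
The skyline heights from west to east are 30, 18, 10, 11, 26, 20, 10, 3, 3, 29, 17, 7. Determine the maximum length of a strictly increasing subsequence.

Track the smallest tail for each achievable length (strict):
30 → extends → [30]
18 → replaces 30 → [18]
10 → replaces 18 → [10]
11 → extends → [10, 11]
26 → extends → [10, 11, 26]
20 → replaces 26 → [10, 11, 20]
10 → already a tail → [10, 11, 20]
3 → replaces 10 → [3, 11, 20]
3 → already a tail → [3, 11, 20]
29 → extends → [3, 11, 20, 29]
17 → replaces 20 → [3, 11, 17, 29]
7 → replaces 11 → [3, 7, 17, 29]
Four tails, so the longest strictly increasing subsequence has length 4 (e.g. 10, 11, 26, 29).

4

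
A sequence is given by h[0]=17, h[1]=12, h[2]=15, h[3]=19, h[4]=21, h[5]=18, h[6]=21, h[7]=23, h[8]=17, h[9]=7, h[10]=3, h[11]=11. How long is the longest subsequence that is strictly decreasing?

5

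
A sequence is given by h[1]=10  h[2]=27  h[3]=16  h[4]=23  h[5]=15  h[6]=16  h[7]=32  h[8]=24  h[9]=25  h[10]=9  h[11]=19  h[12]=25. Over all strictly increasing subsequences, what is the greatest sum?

Let S[i] be the best sum of a strictly increasing subsequence ending at i:
i:      1  2  3  4  5  6  7  8  9 10 11 12
h[i]:  10 27 16 23 15 16 32 24 25  9 19 25
S:     10 37 26 49 25 41 81 73 98  9 60 98
Maximum is 98 (e.g. 10 + 16 + 23 + 24 + 25).

98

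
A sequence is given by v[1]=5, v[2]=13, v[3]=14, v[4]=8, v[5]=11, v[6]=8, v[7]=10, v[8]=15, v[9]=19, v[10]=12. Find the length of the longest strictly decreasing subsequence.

3

Negate each value so 'decreasing' becomes 'increasing', then run patience tails on the negated sequence:
-5 → extends → [-5]
-13 → replaces -5 → [-13]
-14 → replaces -13 → [-14]
-8 → extends → [-14, -8]
-11 → replaces -8 → [-14, -11]
-8 → extends → [-14, -11, -8]
-10 → replaces -8 → [-14, -11, -10]
-15 → replaces -14 → [-15, -11, -10]
-19 → replaces -15 → [-19, -11, -10]
-12 → replaces -11 → [-19, -12, -10]
Three tails, so the longest strictly decreasing subsequence of the original has length 3.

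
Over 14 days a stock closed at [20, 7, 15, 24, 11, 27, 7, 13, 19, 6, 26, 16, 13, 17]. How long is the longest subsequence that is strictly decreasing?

5

Negate each value so 'decreasing' becomes 'increasing', then run patience tails on the negated sequence:
-20 → extends → [-20]
-7 → extends → [-20, -7]
-15 → replaces -7 → [-20, -15]
-24 → replaces -20 → [-24, -15]
-11 → extends → [-24, -15, -11]
-27 → replaces -24 → [-27, -15, -11]
-7 → extends → [-27, -15, -11, -7]
-13 → replaces -11 → [-27, -15, -13, -7]
-19 → replaces -15 → [-27, -19, -13, -7]
-6 → extends → [-27, -19, -13, -7, -6]
-26 → replaces -19 → [-27, -26, -13, -7, -6]
-16 → replaces -13 → [-27, -26, -16, -7, -6]
-13 → replaces -7 → [-27, -26, -16, -13, -6]
-17 → replaces -16 → [-27, -26, -17, -13, -6]
Five tails, so the longest strictly decreasing subsequence of the original has length 5.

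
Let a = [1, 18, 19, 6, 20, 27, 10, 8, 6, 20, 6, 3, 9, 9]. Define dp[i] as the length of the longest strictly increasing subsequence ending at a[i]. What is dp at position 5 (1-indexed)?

4

dp[i] = 1 + max{dp[j] : j<i, a[j]<a[i]} (or 1 if no such j):
i:      1  2  3  4  5  6  7  8  9 10 11 12 13 14
a[i]:   1 18 19  6 20 27 10  8  6 20  6  3  9  9
dp:     1  2  3  2  4  5  3  3  2  4  2  2  4  4
At index 5 the value is 4.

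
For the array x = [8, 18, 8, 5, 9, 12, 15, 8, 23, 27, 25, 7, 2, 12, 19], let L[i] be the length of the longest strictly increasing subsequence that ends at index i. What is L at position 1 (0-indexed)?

2

dp[i] = 1 + max{dp[j] : j<i, x[j]<x[i]} (or 1 if no such j):
i:      0  1  2  3  4  5  6  7  8  9 10 11 12 13 14
x[i]:   8 18  8  5  9 12 15  8 23 27 25  7  2 12 19
dp:     1  2  1  1  2  3  4  2  5  6  6  2  1  3  5
At index 1 the value is 2.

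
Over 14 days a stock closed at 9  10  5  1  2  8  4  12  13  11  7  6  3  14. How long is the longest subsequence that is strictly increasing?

6

Track the smallest tail for each achievable length (strict):
9 → extends → [9]
10 → extends → [9, 10]
5 → replaces 9 → [5, 10]
1 → replaces 5 → [1, 10]
2 → replaces 10 → [1, 2]
8 → extends → [1, 2, 8]
4 → replaces 8 → [1, 2, 4]
12 → extends → [1, 2, 4, 12]
13 → extends → [1, 2, 4, 12, 13]
11 → replaces 12 → [1, 2, 4, 11, 13]
7 → replaces 11 → [1, 2, 4, 7, 13]
6 → replaces 7 → [1, 2, 4, 6, 13]
3 → replaces 4 → [1, 2, 3, 6, 13]
14 → extends → [1, 2, 3, 6, 13, 14]
Six tails, so the longest strictly increasing subsequence has length 6 (e.g. 1, 2, 8, 12, 13, 14).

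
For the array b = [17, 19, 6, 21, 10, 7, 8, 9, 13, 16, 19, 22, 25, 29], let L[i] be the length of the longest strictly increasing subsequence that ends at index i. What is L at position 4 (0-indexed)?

dp[i] = 1 + max{dp[j] : j<i, b[j]<b[i]} (or 1 if no such j):
i:      0  1  2  3  4  5  6  7  8  9 10 11 12 13
b[i]:  17 19  6 21 10  7  8  9 13 16 19 22 25 29
dp:     1  2  1  3  2  2  3  4  5  6  7  8  9 10
At index 4 the value is 2.

2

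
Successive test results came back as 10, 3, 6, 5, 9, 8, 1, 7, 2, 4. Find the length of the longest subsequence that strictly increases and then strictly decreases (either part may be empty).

inc[i] = longest strictly increasing subsequence ending at i; dec[i] = longest strictly decreasing subsequence starting at i:
i:      1  2  3  4  5  6  7  8  9 10
a[i]:  10  3  6  5  9  8  1  7  2  4
inc:    1  1  2  2  3  3  1  3  2  3
dec:    5  2  3  2  4  3  1  2  1  1
Best peak at i=5 (value 9): inc=3, dec=4, length 3+4−1 = 6.

6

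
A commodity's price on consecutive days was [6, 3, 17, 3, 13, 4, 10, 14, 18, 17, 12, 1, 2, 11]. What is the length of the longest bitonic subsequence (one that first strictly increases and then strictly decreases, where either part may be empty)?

inc[i] = longest strictly increasing subsequence ending at i; dec[i] = longest strictly decreasing subsequence starting at i:
i:      1  2  3  4  5  6  7  8  9 10 11 12 13 14
a[i]:   6  3 17  3 13  4 10 14 18 17 12  1  2 11
inc:    1  1  2  1  2  2  3  4  5  5  4  1  2  4
dec:    3  2  4  2  3  2  2  3  4  3  2  1  1  1
Best peak at i=9 (value 18): inc=5, dec=4, length 5+4−1 = 8.

8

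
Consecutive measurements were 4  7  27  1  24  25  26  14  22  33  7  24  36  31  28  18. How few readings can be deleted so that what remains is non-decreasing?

9

Fewest deletions = n − (longest non-decreasing subsequence).
Patience tails:
4 → extends → [4]
7 → extends → [4, 7]
27 → extends → [4, 7, 27]
1 → replaces 4 → [1, 7, 27]
24 → replaces 27 → [1, 7, 24]
25 → extends → [1, 7, 24, 25]
26 → extends → [1, 7, 24, 25, 26]
14 → replaces 24 → [1, 7, 14, 25, 26]
22 → replaces 25 → [1, 7, 14, 22, 26]
33 → extends → [1, 7, 14, 22, 26, 33]
7 → replaces 14 → [1, 7, 7, 22, 26, 33]
24 → replaces 26 → [1, 7, 7, 22, 24, 33]
36 → extends → [1, 7, 7, 22, 24, 33, 36]
31 → replaces 33 → [1, 7, 7, 22, 24, 31, 36]
28 → replaces 31 → [1, 7, 7, 22, 24, 28, 36]
18 → replaces 22 → [1, 7, 7, 18, 24, 28, 36]
Longest non-decreasing subsequence has length 7, so deletions = 16 − 7 = 9.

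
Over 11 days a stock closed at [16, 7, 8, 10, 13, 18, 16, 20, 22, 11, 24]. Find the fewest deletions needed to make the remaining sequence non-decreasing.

Fewest deletions = n − (longest non-decreasing subsequence).
i:      1  2  3  4  5  6  7  8  9 10 11
a[i]:  16  7  8 10 13 18 16 20 22 11 24
dp:     1  1  2  3  4  5  5  6  7  4  8
max dp = 8, so deletions = 11 − 8 = 3.

3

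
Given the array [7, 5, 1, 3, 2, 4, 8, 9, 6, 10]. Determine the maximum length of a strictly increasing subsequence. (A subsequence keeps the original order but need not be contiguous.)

Track the smallest tail for each achievable length (strict):
7 → extends → [7]
5 → replaces 7 → [5]
1 → replaces 5 → [1]
3 → extends → [1, 3]
2 → replaces 3 → [1, 2]
4 → extends → [1, 2, 4]
8 → extends → [1, 2, 4, 8]
9 → extends → [1, 2, 4, 8, 9]
6 → replaces 8 → [1, 2, 4, 6, 9]
10 → extends → [1, 2, 4, 6, 9, 10]
Six tails, so the longest strictly increasing subsequence has length 6 (e.g. 1, 3, 4, 8, 9, 10).

6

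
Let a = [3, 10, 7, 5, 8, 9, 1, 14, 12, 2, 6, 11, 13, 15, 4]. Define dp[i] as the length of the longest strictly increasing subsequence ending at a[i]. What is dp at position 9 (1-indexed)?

dp[i] = 1 + max{dp[j] : j<i, a[j]<a[i]} (or 1 if no such j):
i:      1  2  3  4  5  6  7  8  9 10 11 12 13 14 15
a[i]:   3 10  7  5  8  9  1 14 12  2  6 11 13 15  4
dp:     1  2  2  2  3  4  1  5  5  2  3  5  6  7  3
At index 9 the value is 5.

5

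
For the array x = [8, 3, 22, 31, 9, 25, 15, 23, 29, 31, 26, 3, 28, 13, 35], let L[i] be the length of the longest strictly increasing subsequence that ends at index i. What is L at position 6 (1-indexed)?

3

dp[i] = 1 + max{dp[j] : j<i, x[j]<x[i]} (or 1 if no such j):
i:      1  2  3  4  5  6  7  8  9 10 11 12 13 14 15
x[i]:   8  3 22 31  9 25 15 23 29 31 26  3 28 13 35
dp:     1  1  2  3  2  3  3  4  5  6  5  1  6  3  7
At index 6 the value is 3.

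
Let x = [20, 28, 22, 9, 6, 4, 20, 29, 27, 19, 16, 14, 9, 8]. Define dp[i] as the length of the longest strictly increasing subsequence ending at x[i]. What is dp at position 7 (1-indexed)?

2

dp[i] = 1 + max{dp[j] : j<i, x[j]<x[i]} (or 1 if no such j):
i:      1  2  3  4  5  6  7  8  9 10 11 12 13 14
x[i]:  20 28 22  9  6  4 20 29 27 19 16 14  9  8
dp:     1  2  2  1  1  1  2  3  3  2  2  2  2  2
At index 7 the value is 2.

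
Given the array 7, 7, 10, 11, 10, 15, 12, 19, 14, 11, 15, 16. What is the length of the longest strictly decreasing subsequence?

3

Negate each value so 'decreasing' becomes 'increasing', then run patience tails on the negated sequence:
-7 → extends → [-7]
-7 → already a tail → [-7]
-10 → replaces -7 → [-10]
-11 → replaces -10 → [-11]
-10 → extends → [-11, -10]
-15 → replaces -11 → [-15, -10]
-12 → replaces -10 → [-15, -12]
-19 → replaces -15 → [-19, -12]
-14 → replaces -12 → [-19, -14]
-11 → extends → [-19, -14, -11]
-15 → replaces -14 → [-19, -15, -11]
-16 → replaces -15 → [-19, -16, -11]
Three tails, so the longest strictly decreasing subsequence of the original has length 3.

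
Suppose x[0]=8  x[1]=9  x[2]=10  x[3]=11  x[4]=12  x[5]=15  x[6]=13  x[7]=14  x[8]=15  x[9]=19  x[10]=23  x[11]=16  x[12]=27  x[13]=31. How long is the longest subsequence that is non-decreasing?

12

Track the smallest tail for each achievable length (allowing ties):
8 → extends → [8]
9 → extends → [8, 9]
10 → extends → [8, 9, 10]
11 → extends → [8, 9, 10, 11]
12 → extends → [8, 9, 10, 11, 12]
15 → extends → [8, 9, 10, 11, 12, 15]
13 → replaces 15 → [8, 9, 10, 11, 12, 13]
14 → extends → [8, 9, 10, 11, 12, 13, 14]
15 → extends → [8, 9, 10, 11, 12, 13, 14, 15]
19 → extends → [8, 9, 10, 11, 12, 13, 14, 15, 19]
23 → extends → [8, 9, 10, 11, 12, 13, 14, 15, 19, 23]
16 → replaces 19 → [8, 9, 10, 11, 12, 13, 14, 15, 16, 23]
27 → extends → [8, 9, 10, 11, 12, 13, 14, 15, 16, 23, 27]
31 → extends → [8, 9, 10, 11, 12, 13, 14, 15, 16, 23, 27, 31]
Twelve tails, so the longest non-decreasing subsequence has length 12 (e.g. 8, 9, 10, 11, 12, 13, 14, 15, 19, 23, 27, 31).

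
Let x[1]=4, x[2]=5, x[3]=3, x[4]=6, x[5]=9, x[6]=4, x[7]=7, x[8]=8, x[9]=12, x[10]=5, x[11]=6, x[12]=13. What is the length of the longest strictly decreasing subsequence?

3

Negate each value so 'decreasing' becomes 'increasing', then run patience tails on the negated sequence:
-4 → extends → [-4]
-5 → replaces -4 → [-5]
-3 → extends → [-5, -3]
-6 → replaces -5 → [-6, -3]
-9 → replaces -6 → [-9, -3]
-4 → replaces -3 → [-9, -4]
-7 → replaces -4 → [-9, -7]
-8 → replaces -7 → [-9, -8]
-12 → replaces -9 → [-12, -8]
-5 → extends → [-12, -8, -5]
-6 → replaces -5 → [-12, -8, -6]
-13 → replaces -12 → [-13, -8, -6]
Three tails, so the longest strictly decreasing subsequence of the original has length 3.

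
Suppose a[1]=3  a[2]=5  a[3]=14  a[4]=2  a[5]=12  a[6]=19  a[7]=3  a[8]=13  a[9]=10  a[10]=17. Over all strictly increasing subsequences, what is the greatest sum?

50

Let S[i] be the best sum of a strictly increasing subsequence ending at i:
i:      1  2  3  4  5  6  7  8  9 10
a[i]:   3  5 14  2 12 19  3 13 10 17
S:      3  8 22  2 20 41  5 33 18 50
Maximum is 50 (e.g. 3 + 5 + 12 + 13 + 17).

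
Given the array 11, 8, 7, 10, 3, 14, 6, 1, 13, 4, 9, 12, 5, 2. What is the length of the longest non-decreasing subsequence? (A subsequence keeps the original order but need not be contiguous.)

Track the smallest tail for each achievable length (allowing ties):
11 → extends → [11]
8 → replaces 11 → [8]
7 → replaces 8 → [7]
10 → extends → [7, 10]
3 → replaces 7 → [3, 10]
14 → extends → [3, 10, 14]
6 → replaces 10 → [3, 6, 14]
1 → replaces 3 → [1, 6, 14]
13 → replaces 14 → [1, 6, 13]
4 → replaces 6 → [1, 4, 13]
9 → replaces 13 → [1, 4, 9]
12 → extends → [1, 4, 9, 12]
5 → replaces 9 → [1, 4, 5, 12]
2 → replaces 4 → [1, 2, 5, 12]
Four tails, so the longest non-decreasing subsequence has length 4 (e.g. 3, 6, 9, 12).

4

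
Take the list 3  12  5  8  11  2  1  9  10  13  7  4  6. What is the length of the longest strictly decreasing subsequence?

Negate each value so 'decreasing' becomes 'increasing', then run patience tails on the negated sequence:
-3 → extends → [-3]
-12 → replaces -3 → [-12]
-5 → extends → [-12, -5]
-8 → replaces -5 → [-12, -8]
-11 → replaces -8 → [-12, -11]
-2 → extends → [-12, -11, -2]
-1 → extends → [-12, -11, -2, -1]
-9 → replaces -2 → [-12, -11, -9, -1]
-10 → replaces -9 → [-12, -11, -10, -1]
-13 → replaces -12 → [-13, -11, -10, -1]
-7 → replaces -1 → [-13, -11, -10, -7]
-4 → extends → [-13, -11, -10, -7, -4]
-6 → replaces -4 → [-13, -11, -10, -7, -6]
Five tails, so the longest strictly decreasing subsequence of the original has length 5.

5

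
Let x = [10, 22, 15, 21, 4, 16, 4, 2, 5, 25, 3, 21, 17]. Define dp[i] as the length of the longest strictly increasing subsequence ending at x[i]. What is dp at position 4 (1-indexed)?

3

dp[i] = 1 + max{dp[j] : j<i, x[j]<x[i]} (or 1 if no such j):
i:      1  2  3  4  5  6  7  8  9 10 11 12 13
x[i]:  10 22 15 21  4 16  4  2  5 25  3 21 17
dp:     1  2  2  3  1  3  1  1  2  4  2  4  4
At index 4 the value is 3.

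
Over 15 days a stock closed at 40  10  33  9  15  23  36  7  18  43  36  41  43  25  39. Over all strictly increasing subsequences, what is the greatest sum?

Let S[i] be the best sum of a strictly increasing subsequence ending at i:
i:       1   2   3   4   5   6   7   8   9  10  11  12  13  14  15
a[i]:   40  10  33   9  15  23  36   7  18  43  36  41  43  25  39
S:      40  10  43   9  25  48  84   7  43 127  84 125 168  73 123
Maximum is 168 (e.g. 10 + 15 + 23 + 36 + 41 + 43).

168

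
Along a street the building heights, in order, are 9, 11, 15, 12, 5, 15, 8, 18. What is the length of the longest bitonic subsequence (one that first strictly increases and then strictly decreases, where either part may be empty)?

5

inc[i] = longest strictly increasing subsequence ending at i; dec[i] = longest strictly decreasing subsequence starting at i:
i:      1  2  3  4  5  6  7  8
a[i]:   9 11 15 12  5 15  8 18
inc:    1  2  3  3  1  4  2  5
dec:    2  2  3  2  1  2  1  1
Best peak at i=3 (value 15): inc=3, dec=3, length 3+3−1 = 5.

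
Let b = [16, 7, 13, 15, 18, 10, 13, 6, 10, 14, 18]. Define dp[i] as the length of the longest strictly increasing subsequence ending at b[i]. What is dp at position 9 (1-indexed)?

2

dp[i] = 1 + max{dp[j] : j<i, b[j]<b[i]} (or 1 if no such j):
i:      1  2  3  4  5  6  7  8  9 10 11
b[i]:  16  7 13 15 18 10 13  6 10 14 18
dp:     1  1  2  3  4  2  3  1  2  4  5
At index 9 the value is 2.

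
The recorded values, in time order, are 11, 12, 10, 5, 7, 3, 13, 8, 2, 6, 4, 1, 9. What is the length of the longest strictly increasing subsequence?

4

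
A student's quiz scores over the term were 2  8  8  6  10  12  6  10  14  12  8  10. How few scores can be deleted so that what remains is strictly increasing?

7

Fewest deletions = n − (longest strictly increasing subsequence).
i:      1  2  3  4  5  6  7  8  9 10 11 12
a[i]:   2  8  8  6 10 12  6 10 14 12  8 10
dp:     1  2  2  2  3  4  2  3  5  4  3  4
max dp = 5, so deletions = 12 − 5 = 7.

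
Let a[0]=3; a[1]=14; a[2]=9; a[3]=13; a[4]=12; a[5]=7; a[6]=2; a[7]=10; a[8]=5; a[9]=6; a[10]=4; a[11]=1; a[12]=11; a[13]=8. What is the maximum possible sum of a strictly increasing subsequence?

Let S[i] be the best sum of a strictly increasing subsequence ending at i:
i:      0  1  2  3  4  5  6  7  8  9 10 11 12 13
a[i]:   3 14  9 13 12  7  2 10  5  6  4  1 11  8
S:      3 17 12 25 24 10  2 22  8 14  7  1 33 22
Maximum is 33 (e.g. 3 + 9 + 10 + 11).

33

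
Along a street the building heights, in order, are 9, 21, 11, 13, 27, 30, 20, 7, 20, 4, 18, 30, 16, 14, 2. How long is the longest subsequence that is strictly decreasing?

6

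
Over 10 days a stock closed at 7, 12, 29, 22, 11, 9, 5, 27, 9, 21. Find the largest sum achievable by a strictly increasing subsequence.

68

Let S[i] be the best sum of a strictly increasing subsequence ending at i:
i:      1  2  3  4  5  6  7  8  9 10
a[i]:   7 12 29 22 11  9  5 27  9 21
S:      7 19 48 41 18 16  5 68 16 40
Maximum is 68 (e.g. 7 + 12 + 22 + 27).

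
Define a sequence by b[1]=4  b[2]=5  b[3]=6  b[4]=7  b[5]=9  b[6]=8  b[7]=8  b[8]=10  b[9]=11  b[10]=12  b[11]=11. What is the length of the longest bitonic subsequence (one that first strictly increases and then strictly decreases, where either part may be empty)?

inc[i] = longest strictly increasing subsequence ending at i; dec[i] = longest strictly decreasing subsequence starting at i:
i:      1  2  3  4  5  6  7  8  9 10 11
b[i]:   4  5  6  7  9  8  8 10 11 12 11
inc:    1  2  3  4  5  5  5  6  7  8  7
dec:    1  1  1  1  2  1  1  1  1  2  1
Best peak at i=10 (value 12): inc=8, dec=2, length 8+2−1 = 9.

9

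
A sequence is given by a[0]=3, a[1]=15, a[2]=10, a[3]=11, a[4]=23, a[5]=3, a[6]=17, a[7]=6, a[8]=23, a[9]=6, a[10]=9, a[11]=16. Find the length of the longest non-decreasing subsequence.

6

Let dp[i] be the length of the longest such subsequence ending at index i:
i:      0  1  2  3  4  5  6  7  8  9 10 11
a[i]:   3 15 10 11 23  3 17  6 23  6  9 16
dp:     1  2  2  3  4  2  4  3  5  4  5  6
Maximum dp value is 6.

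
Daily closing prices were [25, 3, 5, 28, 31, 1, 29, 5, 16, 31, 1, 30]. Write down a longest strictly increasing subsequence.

3, 5, 28, 29, 31

Patience tails give the LIS length; then backtrack through the dp parents:
25 → extends → [25]
3 → replaces 25 → [3]
5 → extends → [3, 5]
28 → extends → [3, 5, 28]
31 → extends → [3, 5, 28, 31]
1 → replaces 3 → [1, 5, 28, 31]
29 → replaces 31 → [1, 5, 28, 29]
5 → already a tail → [1, 5, 28, 29]
16 → replaces 28 → [1, 5, 16, 29]
31 → extends → [1, 5, 16, 29, 31]
1 → already a tail → [1, 5, 16, 29, 31]
30 → replaces 31 → [1, 5, 16, 29, 30]
Length 5; one witness is 3, 5, 28, 29, 31.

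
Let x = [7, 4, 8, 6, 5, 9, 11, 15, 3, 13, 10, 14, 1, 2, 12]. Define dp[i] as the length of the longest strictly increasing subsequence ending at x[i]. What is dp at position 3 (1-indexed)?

dp[i] = 1 + max{dp[j] : j<i, x[j]<x[i]} (or 1 if no such j):
i:      1  2  3  4  5  6  7  8  9 10 11 12 13 14 15
x[i]:   7  4  8  6  5  9 11 15  3 13 10 14  1  2 12
dp:     1  1  2  2  2  3  4  5  1  5  4  6  1  2  5
At index 3 the value is 2.

2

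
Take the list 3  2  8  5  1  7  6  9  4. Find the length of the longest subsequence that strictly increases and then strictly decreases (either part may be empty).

5

inc[i] = longest strictly increasing subsequence ending at i; dec[i] = longest strictly decreasing subsequence starting at i:
i:     1 2 3 4 5 6 7 8 9
a[i]:  3 2 8 5 1 7 6 9 4
inc:   1 1 2 2 1 3 3 4 2
dec:   3 2 4 2 1 3 2 2 1
Best peak at i=3 (value 8): inc=2, dec=4, length 2+4−1 = 5.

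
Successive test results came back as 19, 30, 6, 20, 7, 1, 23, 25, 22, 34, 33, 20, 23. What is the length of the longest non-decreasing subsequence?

Let dp[i] be the length of the longest such subsequence ending at index i:
i:      1  2  3  4  5  6  7  8  9 10 11 12 13
a[i]:  19 30  6 20  7  1 23 25 22 34 33 20 23
dp:     1  2  1  2  2  1  3  4  3  5  5  3  4
Maximum dp value is 5.

5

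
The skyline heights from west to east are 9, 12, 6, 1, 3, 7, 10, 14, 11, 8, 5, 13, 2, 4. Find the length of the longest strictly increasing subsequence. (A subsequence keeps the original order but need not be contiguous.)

Track the smallest tail for each achievable length (strict):
9 → extends → [9]
12 → extends → [9, 12]
6 → replaces 9 → [6, 12]
1 → replaces 6 → [1, 12]
3 → replaces 12 → [1, 3]
7 → extends → [1, 3, 7]
10 → extends → [1, 3, 7, 10]
14 → extends → [1, 3, 7, 10, 14]
11 → replaces 14 → [1, 3, 7, 10, 11]
8 → replaces 10 → [1, 3, 7, 8, 11]
5 → replaces 7 → [1, 3, 5, 8, 11]
13 → extends → [1, 3, 5, 8, 11, 13]
2 → replaces 3 → [1, 2, 5, 8, 11, 13]
4 → replaces 5 → [1, 2, 4, 8, 11, 13]
Six tails, so the longest strictly increasing subsequence has length 6 (e.g. 1, 3, 7, 10, 11, 13).

6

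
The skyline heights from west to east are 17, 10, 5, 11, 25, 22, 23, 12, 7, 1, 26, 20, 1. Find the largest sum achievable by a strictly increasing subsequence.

92

Let S[i] be the best sum of a strictly increasing subsequence ending at i:
i:      1  2  3  4  5  6  7  8  9 10 11 12 13
a[i]:  17 10  5 11 25 22 23 12  7  1 26 20  1
S:     17 10  5 21 46 43 66 33 12  1 92 53  1
Maximum is 92 (e.g. 10 + 11 + 22 + 23 + 26).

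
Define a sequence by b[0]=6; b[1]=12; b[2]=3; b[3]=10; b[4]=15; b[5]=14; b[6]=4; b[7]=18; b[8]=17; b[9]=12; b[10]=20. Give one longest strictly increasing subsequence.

6, 12, 15, 18, 20

Patience tails give the LIS length; then backtrack through the dp parents:
6 → extends → [6]
12 → extends → [6, 12]
3 → replaces 6 → [3, 12]
10 → replaces 12 → [3, 10]
15 → extends → [3, 10, 15]
14 → replaces 15 → [3, 10, 14]
4 → replaces 10 → [3, 4, 14]
18 → extends → [3, 4, 14, 18]
17 → replaces 18 → [3, 4, 14, 17]
12 → replaces 14 → [3, 4, 12, 17]
20 → extends → [3, 4, 12, 17, 20]
Length 5; one witness is 6, 12, 15, 18, 20.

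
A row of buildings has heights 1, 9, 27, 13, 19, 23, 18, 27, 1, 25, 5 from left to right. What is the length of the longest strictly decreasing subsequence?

Let dp[i] be the longest strictly decreasing subsequence ending at i:
i:      1  2  3  4  5  6  7  8  9 10 11
a[i]:   1  9 27 13 19 23 18 27  1 25  5
dp:     1  1  1  2  2  2  3  1  4  2  4
Maximum is 4.

4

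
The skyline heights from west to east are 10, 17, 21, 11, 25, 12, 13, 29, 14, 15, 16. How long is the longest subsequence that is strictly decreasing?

Negate each value so 'decreasing' becomes 'increasing', then run patience tails on the negated sequence:
-10 → extends → [-10]
-17 → replaces -10 → [-17]
-21 → replaces -17 → [-21]
-11 → extends → [-21, -11]
-25 → replaces -21 → [-25, -11]
-12 → replaces -11 → [-25, -12]
-13 → replaces -12 → [-25, -13]
-29 → replaces -25 → [-29, -13]
-14 → replaces -13 → [-29, -14]
-15 → replaces -14 → [-29, -15]
-16 → replaces -15 → [-29, -16]
Two tails, so the longest strictly decreasing subsequence of the original has length 2.

2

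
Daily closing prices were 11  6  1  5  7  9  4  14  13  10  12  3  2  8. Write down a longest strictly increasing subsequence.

Patience tails give the LIS length; then backtrack through the dp parents:
11 → extends → [11]
6 → replaces 11 → [6]
1 → replaces 6 → [1]
5 → extends → [1, 5]
7 → extends → [1, 5, 7]
9 → extends → [1, 5, 7, 9]
4 → replaces 5 → [1, 4, 7, 9]
14 → extends → [1, 4, 7, 9, 14]
13 → replaces 14 → [1, 4, 7, 9, 13]
10 → replaces 13 → [1, 4, 7, 9, 10]
12 → extends → [1, 4, 7, 9, 10, 12]
3 → replaces 4 → [1, 3, 7, 9, 10, 12]
2 → replaces 3 → [1, 2, 7, 9, 10, 12]
8 → replaces 9 → [1, 2, 7, 8, 10, 12]
Length 6; one witness is 1, 5, 7, 9, 10, 12.

1, 5, 7, 9, 10, 12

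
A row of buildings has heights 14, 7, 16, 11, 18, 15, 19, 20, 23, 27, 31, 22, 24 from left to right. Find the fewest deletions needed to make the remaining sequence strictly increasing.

Fewest deletions = n − (longest strictly increasing subsequence).
i:      1  2  3  4  5  6  7  8  9 10 11 12 13
a[i]:  14  7 16 11 18 15 19 20 23 27 31 22 24
dp:     1  1  2  2  3  3  4  5  6  7  8  6  7
max dp = 8, so deletions = 13 − 8 = 5.

5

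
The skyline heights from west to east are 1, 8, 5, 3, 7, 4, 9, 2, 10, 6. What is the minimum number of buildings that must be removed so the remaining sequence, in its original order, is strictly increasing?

Fewest deletions = n − (longest strictly increasing subsequence).
i:      1  2  3  4  5  6  7  8  9 10
a[i]:   1  8  5  3  7  4  9  2 10  6
dp:     1  2  2  2  3  3  4  2  5  4
max dp = 5, so deletions = 10 − 5 = 5.

5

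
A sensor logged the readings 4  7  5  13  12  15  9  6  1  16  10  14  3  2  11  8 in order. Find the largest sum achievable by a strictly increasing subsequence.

55

Let S[i] be the best sum of a strictly increasing subsequence ending at i:
i:      1  2  3  4  5  6  7  8  9 10 11 12 13 14 15 16
a[i]:   4  7  5 13 12 15  9  6  1 16 10 14  3  2 11  8
S:      4 11  9 24 23 39 20 15  1 55 30 44  4  3 41 23
Maximum is 55 (e.g. 4 + 7 + 13 + 15 + 16).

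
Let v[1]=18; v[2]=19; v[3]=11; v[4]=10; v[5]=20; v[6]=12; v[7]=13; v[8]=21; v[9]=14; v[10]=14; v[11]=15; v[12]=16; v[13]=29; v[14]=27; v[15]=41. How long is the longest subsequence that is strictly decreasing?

3

Let dp[i] be the longest strictly decreasing subsequence ending at i:
i:      1  2  3  4  5  6  7  8  9 10 11 12 13 14 15
v[i]:  18 19 11 10 20 12 13 21 14 14 15 16 29 27 41
dp:     1  1  2  3  1  2  2  1  2  2  2  2  1  2  1
Maximum is 3.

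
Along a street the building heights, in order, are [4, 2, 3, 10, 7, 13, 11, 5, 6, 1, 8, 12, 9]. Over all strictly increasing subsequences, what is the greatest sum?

Let S[i] be the best sum of a strictly increasing subsequence ending at i:
i:      1  2  3  4  5  6  7  8  9 10 11 12 13
a[i]:   4  2  3 10  7 13 11  5  6  1  8 12  9
S:      4  2  5 15 12 28 26 10 16  1 24 38 33
Maximum is 38 (e.g. 2 + 3 + 10 + 11 + 12).

38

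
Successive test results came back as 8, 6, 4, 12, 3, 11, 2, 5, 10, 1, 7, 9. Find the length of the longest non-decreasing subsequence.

Let dp[i] be the length of the longest such subsequence ending at index i:
i:      1  2  3  4  5  6  7  8  9 10 11 12
a[i]:   8  6  4 12  3 11  2  5 10  1  7  9
dp:     1  1  1  2  1  2  1  2  3  1  3  4
Maximum dp value is 4.

4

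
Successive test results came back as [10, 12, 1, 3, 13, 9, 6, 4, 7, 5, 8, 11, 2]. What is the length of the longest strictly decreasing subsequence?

5

Negate each value so 'decreasing' becomes 'increasing', then run patience tails on the negated sequence:
-10 → extends → [-10]
-12 → replaces -10 → [-12]
-1 → extends → [-12, -1]
-3 → replaces -1 → [-12, -3]
-13 → replaces -12 → [-13, -3]
-9 → replaces -3 → [-13, -9]
-6 → extends → [-13, -9, -6]
-4 → extends → [-13, -9, -6, -4]
-7 → replaces -6 → [-13, -9, -7, -4]
-5 → replaces -4 → [-13, -9, -7, -5]
-8 → replaces -7 → [-13, -9, -8, -5]
-11 → replaces -9 → [-13, -11, -8, -5]
-2 → extends → [-13, -11, -8, -5, -2]
Five tails, so the longest strictly decreasing subsequence of the original has length 5.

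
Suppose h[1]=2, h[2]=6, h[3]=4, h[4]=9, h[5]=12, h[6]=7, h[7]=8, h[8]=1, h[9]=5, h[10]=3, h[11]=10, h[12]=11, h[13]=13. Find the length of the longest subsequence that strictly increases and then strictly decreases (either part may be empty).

inc[i] = longest strictly increasing subsequence ending at i; dec[i] = longest strictly decreasing subsequence starting at i:
i:      1  2  3  4  5  6  7  8  9 10 11 12 13
h[i]:   2  6  4  9 12  7  8  1  5  3 10 11 13
inc:    1  2  2  3  4  3  4  1  3  2  5  6  7
dec:    2  3  2  4  4  3  3  1  2  1  1  1  1
Best peak at i=5 (value 12): inc=4, dec=4, length 4+4−1 = 7.

7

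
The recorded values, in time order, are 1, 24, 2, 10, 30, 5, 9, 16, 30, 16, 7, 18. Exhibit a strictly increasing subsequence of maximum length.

Patience tails give the LIS length; then backtrack through the dp parents:
1 → extends → [1]
24 → extends → [1, 24]
2 → replaces 24 → [1, 2]
10 → extends → [1, 2, 10]
30 → extends → [1, 2, 10, 30]
5 → replaces 10 → [1, 2, 5, 30]
9 → replaces 30 → [1, 2, 5, 9]
16 → extends → [1, 2, 5, 9, 16]
30 → extends → [1, 2, 5, 9, 16, 30]
16 → already a tail → [1, 2, 5, 9, 16, 30]
7 → replaces 9 → [1, 2, 5, 7, 16, 30]
18 → replaces 30 → [1, 2, 5, 7, 16, 18]
Length 6; one witness is 1, 2, 5, 9, 16, 30.

1, 2, 5, 9, 16, 30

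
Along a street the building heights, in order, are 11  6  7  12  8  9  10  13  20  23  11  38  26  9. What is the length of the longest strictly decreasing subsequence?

3

Let dp[i] be the longest strictly decreasing subsequence ending at i:
i:      1  2  3  4  5  6  7  8  9 10 11 12 13 14
a[i]:  11  6  7 12  8  9 10 13 20 23 11 38 26  9
dp:     1  2  2  1  2  2  2  1  1  1  2  1  2  3
Maximum is 3.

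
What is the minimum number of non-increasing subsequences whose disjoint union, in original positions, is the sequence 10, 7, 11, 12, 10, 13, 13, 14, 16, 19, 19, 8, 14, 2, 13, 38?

8

Place each on the leftmost legal pile:
10 → new pile 1 (tops now [10])
7 → pile 1 (tops now [7])
11 → new pile 2 (tops now [7, 11])
12 → new pile 3 (tops now [7, 11, 12])
10 → pile 2 (tops now [7, 10, 12])
13 → new pile 4 (tops now [7, 10, 12, 13])
13 → pile 4 (tops now [7, 10, 12, 13])
14 → new pile 5 (tops now [7, 10, 12, 13, 14])
16 → new pile 6 (tops now [7, 10, 12, 13, 14, 16])
19 → new pile 7 (tops now [7, 10, 12, 13, 14, 16, 19])
19 → pile 7 (tops now [7, 10, 12, 13, 14, 16, 19])
8 → pile 2 (tops now [7, 8, 12, 13, 14, 16, 19])
14 → pile 5 (tops now [7, 8, 12, 13, 14, 16, 19])
2 → pile 1 (tops now [2, 8, 12, 13, 14, 16, 19])
13 → pile 4 (tops now [2, 8, 12, 13, 14, 16, 19])
38 → new pile 8 (tops now [2, 8, 12, 13, 14, 16, 19, 38])
Eight piles.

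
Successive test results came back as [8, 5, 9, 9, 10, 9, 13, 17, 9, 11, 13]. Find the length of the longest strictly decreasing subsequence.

Negate each value so 'decreasing' becomes 'increasing', then run patience tails on the negated sequence:
-8 → extends → [-8]
-5 → extends → [-8, -5]
-9 → replaces -8 → [-9, -5]
-9 → already a tail → [-9, -5]
-10 → replaces -9 → [-10, -5]
-9 → replaces -5 → [-10, -9]
-13 → replaces -10 → [-13, -9]
-17 → replaces -13 → [-17, -9]
-9 → already a tail → [-17, -9]
-11 → replaces -9 → [-17, -11]
-13 → replaces -11 → [-17, -13]
Two tails, so the longest strictly decreasing subsequence of the original has length 2.

2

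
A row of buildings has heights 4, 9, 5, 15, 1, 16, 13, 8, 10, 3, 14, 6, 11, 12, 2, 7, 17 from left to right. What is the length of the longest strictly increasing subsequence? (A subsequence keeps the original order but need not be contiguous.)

7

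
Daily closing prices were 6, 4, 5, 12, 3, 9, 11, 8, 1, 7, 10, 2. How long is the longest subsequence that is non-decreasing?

Let dp[i] be the length of the longest such subsequence ending at index i:
i:      1  2  3  4  5  6  7  8  9 10 11 12
a[i]:   6  4  5 12  3  9 11  8  1  7 10  2
dp:     1  1  2  3  1  3  4  3  1  3  4  2
Maximum dp value is 4.

4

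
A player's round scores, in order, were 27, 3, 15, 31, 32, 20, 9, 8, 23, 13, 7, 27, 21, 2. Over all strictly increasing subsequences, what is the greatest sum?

90

Let S[i] be the best sum of a strictly increasing subsequence ending at i:
i:      1  2  3  4  5  6  7  8  9 10 11 12 13 14
a[i]:  27  3 15 31 32 20  9  8 23 13  7 27 21  2
S:     27  3 18 58 90 38 12 11 61 25 10 88 59  2
Maximum is 90 (e.g. 27 + 31 + 32).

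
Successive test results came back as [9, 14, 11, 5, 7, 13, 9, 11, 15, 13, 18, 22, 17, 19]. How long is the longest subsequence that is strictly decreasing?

3

Let dp[i] be the longest strictly decreasing subsequence ending at i:
i:      1  2  3  4  5  6  7  8  9 10 11 12 13 14
a[i]:   9 14 11  5  7 13  9 11 15 13 18 22 17 19
dp:     1  1  2  3  3  2  3  3  1  2  1  1  2  2
Maximum is 3.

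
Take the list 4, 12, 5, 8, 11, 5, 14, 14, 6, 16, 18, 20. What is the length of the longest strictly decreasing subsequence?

3

Negate each value so 'decreasing' becomes 'increasing', then run patience tails on the negated sequence:
-4 → extends → [-4]
-12 → replaces -4 → [-12]
-5 → extends → [-12, -5]
-8 → replaces -5 → [-12, -8]
-11 → replaces -8 → [-12, -11]
-5 → extends → [-12, -11, -5]
-14 → replaces -12 → [-14, -11, -5]
-14 → already a tail → [-14, -11, -5]
-6 → replaces -5 → [-14, -11, -6]
-16 → replaces -14 → [-16, -11, -6]
-18 → replaces -16 → [-18, -11, -6]
-20 → replaces -18 → [-20, -11, -6]
Three tails, so the longest strictly decreasing subsequence of the original has length 3.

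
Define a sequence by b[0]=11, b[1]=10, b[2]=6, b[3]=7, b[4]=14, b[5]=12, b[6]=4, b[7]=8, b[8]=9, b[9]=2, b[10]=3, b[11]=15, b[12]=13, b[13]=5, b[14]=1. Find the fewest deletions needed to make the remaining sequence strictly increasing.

10

Fewest deletions = n − (longest strictly increasing subsequence).
Patience tails:
11 → extends → [11]
10 → replaces 11 → [10]
6 → replaces 10 → [6]
7 → extends → [6, 7]
14 → extends → [6, 7, 14]
12 → replaces 14 → [6, 7, 12]
4 → replaces 6 → [4, 7, 12]
8 → replaces 12 → [4, 7, 8]
9 → extends → [4, 7, 8, 9]
2 → replaces 4 → [2, 7, 8, 9]
3 → replaces 7 → [2, 3, 8, 9]
15 → extends → [2, 3, 8, 9, 15]
13 → replaces 15 → [2, 3, 8, 9, 13]
5 → replaces 8 → [2, 3, 5, 9, 13]
1 → replaces 2 → [1, 3, 5, 9, 13]
Longest strictly increasing subsequence has length 5, so deletions = 15 − 5 = 10.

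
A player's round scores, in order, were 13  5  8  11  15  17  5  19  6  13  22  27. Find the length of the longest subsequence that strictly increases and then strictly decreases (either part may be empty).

inc[i] = longest strictly increasing subsequence ending at i; dec[i] = longest strictly decreasing subsequence starting at i:
i:      1  2  3  4  5  6  7  8  9 10 11 12
a[i]:  13  5  8 11 15 17  5 19  6 13 22 27
inc:    1  1  2  3  4  5  1  6  2  4  7  8
dec:    3  1  2  2  2  2  1  2  1  1  1  1
Best peak at i=12 (value 27): inc=8, dec=1, length 8+1−1 = 8.

8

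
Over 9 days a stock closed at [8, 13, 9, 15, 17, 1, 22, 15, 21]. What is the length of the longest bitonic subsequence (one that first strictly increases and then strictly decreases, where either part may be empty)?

inc[i] = longest strictly increasing subsequence ending at i; dec[i] = longest strictly decreasing subsequence starting at i:
i:      1  2  3  4  5  6  7  8  9
a[i]:   8 13  9 15 17  1 22 15 21
inc:    1  2  2  3  4  1  5  3  5
dec:    2  3  2  2  2  1  2  1  1
Best peak at i=7 (value 22): inc=5, dec=2, length 5+2−1 = 6.

6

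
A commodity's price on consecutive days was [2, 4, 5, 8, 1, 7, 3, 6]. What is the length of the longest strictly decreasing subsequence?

Negate each value so 'decreasing' becomes 'increasing', then run patience tails on the negated sequence:
-2 → extends → [-2]
-4 → replaces -2 → [-4]
-5 → replaces -4 → [-5]
-8 → replaces -5 → [-8]
-1 → extends → [-8, -1]
-7 → replaces -1 → [-8, -7]
-3 → extends → [-8, -7, -3]
-6 → replaces -3 → [-8, -7, -6]
Three tails, so the longest strictly decreasing subsequence of the original has length 3.

3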